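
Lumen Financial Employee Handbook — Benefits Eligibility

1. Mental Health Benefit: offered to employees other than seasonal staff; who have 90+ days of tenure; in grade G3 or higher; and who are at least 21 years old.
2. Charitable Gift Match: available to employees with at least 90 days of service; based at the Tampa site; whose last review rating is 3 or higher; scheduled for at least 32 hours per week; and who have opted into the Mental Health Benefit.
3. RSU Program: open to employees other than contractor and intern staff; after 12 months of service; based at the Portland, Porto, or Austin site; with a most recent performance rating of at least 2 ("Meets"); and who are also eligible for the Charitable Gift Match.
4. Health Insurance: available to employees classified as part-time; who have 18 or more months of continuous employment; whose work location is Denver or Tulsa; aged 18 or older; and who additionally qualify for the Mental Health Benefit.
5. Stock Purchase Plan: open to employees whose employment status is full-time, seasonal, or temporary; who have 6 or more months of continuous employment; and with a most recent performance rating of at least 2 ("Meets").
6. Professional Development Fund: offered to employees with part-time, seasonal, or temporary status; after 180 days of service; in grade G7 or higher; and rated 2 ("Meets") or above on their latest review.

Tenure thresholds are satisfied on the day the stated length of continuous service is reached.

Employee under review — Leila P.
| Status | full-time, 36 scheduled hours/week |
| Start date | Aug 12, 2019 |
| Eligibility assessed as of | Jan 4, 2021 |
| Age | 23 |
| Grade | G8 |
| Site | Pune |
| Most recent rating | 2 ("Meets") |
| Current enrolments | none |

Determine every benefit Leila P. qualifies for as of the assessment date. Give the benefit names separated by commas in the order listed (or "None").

Service from Aug 12, 2019 to Jan 4, 2021: 511 days.
Mental Health Benefit — status full-time ✓ (not excluded); service 511 days ≥ 90 days ✓; grade G8 ≥ G3 ✓; age 23 ≥ 21 ✓ → eligible.
Charitable Gift Match — service 511 days ≥ 90 days ✓; site Pune ✗ (not Tampa) → not eligible.
RSU Program — status full-time ✓ (not excluded); service 511 days ≥ 12 months (≈360 days) ✓; site Pune ✗ (not Portland, Porto, or Austin) → not eligible.
Health Insurance — status full-time ✗ (requires part-time) → not eligible.
Stock Purchase Plan — status full-time ✓; service 511 days ≥ 6 months (≈180 days) ✓; rating 2 ≥ 2 ✓ → eligible.
Professional Development Fund — status full-time ✗ (requires part-time, seasonal, or temporary) → not eligible.

Mental Health Benefit, Stock Purchase Plan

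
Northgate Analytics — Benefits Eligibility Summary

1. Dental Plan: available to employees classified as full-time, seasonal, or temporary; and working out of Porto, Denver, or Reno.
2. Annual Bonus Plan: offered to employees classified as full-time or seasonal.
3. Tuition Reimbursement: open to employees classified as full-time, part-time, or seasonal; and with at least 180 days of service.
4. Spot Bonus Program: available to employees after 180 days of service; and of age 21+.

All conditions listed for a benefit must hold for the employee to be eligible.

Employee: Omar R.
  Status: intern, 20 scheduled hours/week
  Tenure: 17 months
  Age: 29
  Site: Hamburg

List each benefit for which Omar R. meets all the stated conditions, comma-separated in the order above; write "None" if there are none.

Dental Plan — status intern ✗ (requires full-time, seasonal, or temporary) → not eligible.
Annual Bonus Plan — status intern ✗ (requires full-time or seasonal) → not eligible.
Tuition Reimbursement — status intern ✗ (requires full-time, part-time, or seasonal) → not eligible.
Spot Bonus Program — service 17 months ≥ 180 days ✓; age 29 ≥ 21 ✓ → eligible.

Spot Bonus Program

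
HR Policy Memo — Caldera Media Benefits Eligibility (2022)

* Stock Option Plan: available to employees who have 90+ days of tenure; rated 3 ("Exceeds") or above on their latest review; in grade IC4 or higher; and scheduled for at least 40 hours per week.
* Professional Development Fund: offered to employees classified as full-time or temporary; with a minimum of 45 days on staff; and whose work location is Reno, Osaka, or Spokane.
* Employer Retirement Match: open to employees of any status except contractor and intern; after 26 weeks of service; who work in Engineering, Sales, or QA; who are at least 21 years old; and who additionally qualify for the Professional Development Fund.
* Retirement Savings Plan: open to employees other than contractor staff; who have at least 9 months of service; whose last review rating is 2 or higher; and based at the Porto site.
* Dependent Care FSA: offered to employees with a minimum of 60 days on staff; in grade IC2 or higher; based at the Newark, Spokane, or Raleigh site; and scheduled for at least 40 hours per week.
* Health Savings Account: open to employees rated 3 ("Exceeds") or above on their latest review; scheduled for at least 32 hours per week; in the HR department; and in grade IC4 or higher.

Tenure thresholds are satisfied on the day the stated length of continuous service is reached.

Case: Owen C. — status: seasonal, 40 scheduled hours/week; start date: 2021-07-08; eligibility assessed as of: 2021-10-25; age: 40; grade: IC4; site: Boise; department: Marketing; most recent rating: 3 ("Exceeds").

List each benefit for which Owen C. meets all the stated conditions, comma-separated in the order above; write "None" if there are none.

Stock Option Plan

Service from 2021-07-08 to 2021-10-25: 109 days.
Stock Option Plan — service 109 days ≥ 90 days ✓; rating 3 ≥ 3 ✓; grade IC4 ≥ IC4 ✓; 40 hrs/wk ≥ 40 ✓ → eligible.
Professional Development Fund — status seasonal ✗ (requires full-time or temporary) → not eligible.
Employer Retirement Match — status seasonal ✓ (not excluded); service 109 days < 26 weeks (≈182 days) ✗ → not eligible.
Retirement Savings Plan — status seasonal ✓ (not excluded); service 109 days < 9 months (≈270 days) ✗ → not eligible.
Dependent Care FSA — service 109 days ≥ 60 days ✓; grade IC4 ≥ IC2 ✓; site Boise ✗ (not Newark, Spokane, or Raleigh) → not eligible.
Health Savings Account — rating 3 ≥ 3 ✓; 40 hrs/wk ≥ 32 ✓; dept Marketing ✗ → not eligible.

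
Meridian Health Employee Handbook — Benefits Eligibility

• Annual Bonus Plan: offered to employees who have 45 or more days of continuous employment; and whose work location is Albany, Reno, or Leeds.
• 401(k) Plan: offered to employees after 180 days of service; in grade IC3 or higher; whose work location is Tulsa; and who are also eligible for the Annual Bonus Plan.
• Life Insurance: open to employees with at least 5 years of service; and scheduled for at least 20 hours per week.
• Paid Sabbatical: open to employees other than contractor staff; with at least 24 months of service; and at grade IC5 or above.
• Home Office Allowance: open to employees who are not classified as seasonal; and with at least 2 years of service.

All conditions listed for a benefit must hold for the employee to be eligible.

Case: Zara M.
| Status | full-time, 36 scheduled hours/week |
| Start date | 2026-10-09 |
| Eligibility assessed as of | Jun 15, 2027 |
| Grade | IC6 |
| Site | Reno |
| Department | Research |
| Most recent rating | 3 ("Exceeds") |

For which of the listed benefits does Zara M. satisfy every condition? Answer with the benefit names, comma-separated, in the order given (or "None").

Annual Bonus Plan

Service from 2026-10-09 to Jun 15, 2027: 249 days.
Annual Bonus Plan — service 249 days ≥ 45 days ✓; site Reno ✓ → eligible.
401(k) Plan — service 249 days ≥ 180 days ✓; grade IC6 ≥ IC3 ✓; site Reno ✗ (not Tulsa) → not eligible.
Life Insurance — service 249 days < 5 years (≈1825 days) ✗ → not eligible.
Paid Sabbatical — status full-time ✓ (not excluded); service 249 days < 24 months (≈720 days) ✗ → not eligible.
Home Office Allowance — status full-time ✓ (not excluded); service 249 days < 2 years (≈730 days) ✗ → not eligible.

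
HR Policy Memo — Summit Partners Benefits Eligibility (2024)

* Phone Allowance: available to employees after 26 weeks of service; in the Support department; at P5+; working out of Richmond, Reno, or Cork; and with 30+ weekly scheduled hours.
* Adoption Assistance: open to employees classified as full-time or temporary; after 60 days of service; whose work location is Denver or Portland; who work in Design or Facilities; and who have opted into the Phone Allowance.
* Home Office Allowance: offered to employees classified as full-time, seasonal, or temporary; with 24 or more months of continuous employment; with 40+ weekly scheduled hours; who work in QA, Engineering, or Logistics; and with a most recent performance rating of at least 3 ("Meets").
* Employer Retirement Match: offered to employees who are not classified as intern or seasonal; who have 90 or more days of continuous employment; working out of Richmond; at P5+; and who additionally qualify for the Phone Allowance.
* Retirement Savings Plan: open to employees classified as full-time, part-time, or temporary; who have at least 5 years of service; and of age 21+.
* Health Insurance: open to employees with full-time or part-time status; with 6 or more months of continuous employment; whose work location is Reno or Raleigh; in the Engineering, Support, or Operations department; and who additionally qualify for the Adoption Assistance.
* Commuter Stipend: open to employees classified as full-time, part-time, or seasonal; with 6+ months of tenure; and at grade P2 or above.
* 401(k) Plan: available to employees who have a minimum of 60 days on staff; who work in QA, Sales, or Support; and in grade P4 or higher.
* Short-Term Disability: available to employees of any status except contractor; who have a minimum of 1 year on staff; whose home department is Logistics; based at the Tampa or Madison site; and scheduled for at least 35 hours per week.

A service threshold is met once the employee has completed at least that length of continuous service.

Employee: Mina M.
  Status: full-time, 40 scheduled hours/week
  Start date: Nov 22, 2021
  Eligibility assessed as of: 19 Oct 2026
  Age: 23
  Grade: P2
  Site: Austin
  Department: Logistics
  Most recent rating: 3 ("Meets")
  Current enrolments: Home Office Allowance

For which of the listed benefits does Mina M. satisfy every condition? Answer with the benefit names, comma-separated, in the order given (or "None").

Home Office Allowance, Commuter Stipend

Service from Nov 22, 2021 to 19 Oct 2026: 1792 days.
Phone Allowance — service 1792 days ≥ 26 weeks (≈182 days) ✓; dept Logistics ✗ → not eligible.
Adoption Assistance — status full-time ✓; service 1792 days ≥ 60 days ✓; site Austin ✗ (not Denver or Portland) → not eligible.
Home Office Allowance — status full-time ✓; service 1792 days ≥ 24 months (≈720 days) ✓; 40 hrs/wk ≥ 40 ✓; dept Logistics ✓; rating 3 ≥ 3 ✓ → eligible.
Employer Retirement Match — status full-time ✓ (not excluded); service 1792 days ≥ 90 days ✓; site Austin ✗ (not Richmond) → not eligible.
Retirement Savings Plan — status full-time ✓; service 1792 days < 5 years (≈1825 days) ✗ → not eligible.
Health Insurance — status full-time ✓; service 1792 days ≥ 6 months (≈180 days) ✓; site Austin ✗ (not Reno or Raleigh) → not eligible.
Commuter Stipend — status full-time ✓; service 1792 days ≥ 6 months (≈180 days) ✓; grade P2 ≥ P2 ✓ → eligible.
401(k) Plan — service 1792 days ≥ 60 days ✓; dept Logistics ✗ → not eligible.
Short-Term Disability — status full-time ✓ (not excluded); service 1792 days ≥ 1 year (≈365 days) ✓; dept Logistics ✓; site Austin ✗ (not Tampa or Madison) → not eligible.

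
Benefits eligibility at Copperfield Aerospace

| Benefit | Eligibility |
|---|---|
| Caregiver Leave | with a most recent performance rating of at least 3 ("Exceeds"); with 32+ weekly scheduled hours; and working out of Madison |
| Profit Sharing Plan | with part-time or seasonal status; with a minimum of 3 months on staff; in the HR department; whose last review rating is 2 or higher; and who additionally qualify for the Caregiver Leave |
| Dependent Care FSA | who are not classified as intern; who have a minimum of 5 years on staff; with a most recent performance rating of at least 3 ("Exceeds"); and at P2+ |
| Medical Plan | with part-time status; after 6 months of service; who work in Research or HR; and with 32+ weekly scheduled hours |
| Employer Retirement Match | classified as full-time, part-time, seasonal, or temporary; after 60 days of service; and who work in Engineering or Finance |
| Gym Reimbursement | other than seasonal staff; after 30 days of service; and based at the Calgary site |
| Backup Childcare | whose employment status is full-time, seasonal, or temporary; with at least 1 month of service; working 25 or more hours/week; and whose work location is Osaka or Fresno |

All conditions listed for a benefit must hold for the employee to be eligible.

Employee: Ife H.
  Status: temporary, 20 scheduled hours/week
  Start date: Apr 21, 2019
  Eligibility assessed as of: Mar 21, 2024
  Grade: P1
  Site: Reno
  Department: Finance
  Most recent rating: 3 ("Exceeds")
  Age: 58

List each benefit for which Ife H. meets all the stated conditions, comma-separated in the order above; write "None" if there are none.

Service from Apr 21, 2019 to Mar 21, 2024: 1796 days.
Caregiver Leave — rating 3 ≥ 3 ✓; 20 hrs/wk < 32 ✗ → not eligible.
Profit Sharing Plan — status temporary ✗ (requires part-time or seasonal) → not eligible.
Dependent Care FSA — status temporary ✓ (not excluded); service 1796 days < 5 years (≈1825 days) ✗ → not eligible.
Medical Plan — status temporary ✗ (requires part-time) → not eligible.
Employer Retirement Match — status temporary ✓; service 1796 days ≥ 60 days ✓; dept Finance ✓ → eligible.
Gym Reimbursement — status temporary ✓ (not excluded); service 1796 days ≥ 30 days ✓; site Reno ✗ (not Calgary) → not eligible.
Backup Childcare — status temporary ✓; service 1796 days ≥ 1 month (≈30 days) ✓; 20 hrs/wk < 25 ✗ → not eligible.

Employer Retirement Match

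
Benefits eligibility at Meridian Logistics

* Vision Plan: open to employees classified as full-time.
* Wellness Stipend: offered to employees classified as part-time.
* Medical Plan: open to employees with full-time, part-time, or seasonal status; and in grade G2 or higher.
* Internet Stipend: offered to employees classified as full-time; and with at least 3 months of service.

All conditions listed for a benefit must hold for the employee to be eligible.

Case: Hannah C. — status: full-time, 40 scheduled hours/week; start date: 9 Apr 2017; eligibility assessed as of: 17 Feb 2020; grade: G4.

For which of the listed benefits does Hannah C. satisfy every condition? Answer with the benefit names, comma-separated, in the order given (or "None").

Vision Plan, Medical Plan, Internet Stipend

Service from 9 Apr 2017 to 17 Feb 2020: 1044 days.
Vision Plan — status full-time ✓ → eligible.
Wellness Stipend — status full-time ✗ (requires part-time) → not eligible.
Medical Plan — status full-time ✓; grade G4 ≥ G2 ✓ → eligible.
Internet Stipend — status full-time ✓; service 1044 days ≥ 3 months (≈90 days) ✓ → eligible.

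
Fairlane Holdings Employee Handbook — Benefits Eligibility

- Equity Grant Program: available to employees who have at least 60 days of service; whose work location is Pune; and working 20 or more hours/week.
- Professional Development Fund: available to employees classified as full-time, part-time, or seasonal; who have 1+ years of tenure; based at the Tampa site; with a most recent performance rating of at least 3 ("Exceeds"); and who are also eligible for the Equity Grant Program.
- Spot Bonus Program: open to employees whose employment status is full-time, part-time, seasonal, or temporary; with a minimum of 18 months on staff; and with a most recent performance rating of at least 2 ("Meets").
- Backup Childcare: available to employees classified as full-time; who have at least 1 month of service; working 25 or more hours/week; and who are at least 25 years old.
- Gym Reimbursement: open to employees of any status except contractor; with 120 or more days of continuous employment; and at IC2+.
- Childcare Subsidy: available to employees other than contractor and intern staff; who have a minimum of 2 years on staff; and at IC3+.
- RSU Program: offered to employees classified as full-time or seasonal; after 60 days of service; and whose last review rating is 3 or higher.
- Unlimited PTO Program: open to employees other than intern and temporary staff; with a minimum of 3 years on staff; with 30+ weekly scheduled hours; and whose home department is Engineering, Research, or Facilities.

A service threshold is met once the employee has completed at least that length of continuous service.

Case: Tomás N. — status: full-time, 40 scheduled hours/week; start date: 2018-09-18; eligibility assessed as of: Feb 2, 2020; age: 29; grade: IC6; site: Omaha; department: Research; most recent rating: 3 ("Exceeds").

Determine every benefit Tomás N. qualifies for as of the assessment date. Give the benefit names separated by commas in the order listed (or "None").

Backup Childcare, Gym Reimbursement, RSU Program

Service from 2018-09-18 to Feb 2, 2020: 502 days.
Equity Grant Program — service 502 days ≥ 60 days ✓; site Omaha ✗ (not Pune) → not eligible.
Professional Development Fund — status full-time ✓; service 502 days ≥ 1 year (≈365 days) ✓; site Omaha ✗ (not Tampa) → not eligible.
Spot Bonus Program — status full-time ✓; service 502 days < 18 months (≈540 days) ✗ → not eligible.
Backup Childcare — status full-time ✓; service 502 days ≥ 1 month (≈30 days) ✓; 40 hrs/wk ≥ 25 ✓; age 29 ≥ 25 ✓ → eligible.
Gym Reimbursement — status full-time ✓ (not excluded); service 502 days ≥ 120 days ✓; grade IC6 ≥ IC2 ✓ → eligible.
Childcare Subsidy — status full-time ✓ (not excluded); service 502 days < 2 years (≈730 days) ✗ → not eligible.
RSU Program — status full-time ✓; service 502 days ≥ 60 days ✓; rating 3 ≥ 3 ✓ → eligible.
Unlimited PTO Program — status full-time ✓ (not excluded); service 502 days < 3 years (≈1095 days) ✗ → not eligible.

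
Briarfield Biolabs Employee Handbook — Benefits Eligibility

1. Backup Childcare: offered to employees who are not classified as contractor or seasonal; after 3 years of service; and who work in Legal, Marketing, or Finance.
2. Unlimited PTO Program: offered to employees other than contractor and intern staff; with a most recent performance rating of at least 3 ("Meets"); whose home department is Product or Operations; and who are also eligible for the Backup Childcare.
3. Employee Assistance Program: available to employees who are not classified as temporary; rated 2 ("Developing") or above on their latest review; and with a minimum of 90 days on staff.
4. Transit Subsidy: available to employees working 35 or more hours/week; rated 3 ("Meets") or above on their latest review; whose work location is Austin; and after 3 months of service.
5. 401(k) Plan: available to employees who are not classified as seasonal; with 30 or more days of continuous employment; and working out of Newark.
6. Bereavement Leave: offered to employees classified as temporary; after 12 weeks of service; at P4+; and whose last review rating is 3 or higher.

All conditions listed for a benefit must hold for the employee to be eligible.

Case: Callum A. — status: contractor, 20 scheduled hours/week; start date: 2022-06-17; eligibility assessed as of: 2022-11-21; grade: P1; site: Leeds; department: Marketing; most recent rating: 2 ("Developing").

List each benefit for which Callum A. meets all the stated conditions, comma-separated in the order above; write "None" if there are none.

Service from 2022-06-17 to 2022-11-21: 157 days.
Backup Childcare — status contractor ✗ (excluded) → not eligible.
Unlimited PTO Program — status contractor ✗ (excluded) → not eligible.
Employee Assistance Program — status contractor ✓ (not excluded); rating 2 ≥ 2 ✓; service 157 days ≥ 90 days ✓ → eligible.
Transit Subsidy — 20 hrs/wk < 35 ✗ → not eligible.
401(k) Plan — status contractor ✓ (not excluded); service 157 days ≥ 30 days ✓; site Leeds ✗ (not Newark) → not eligible.
Bereavement Leave — status contractor ✗ (requires temporary) → not eligible.

Employee Assistance Program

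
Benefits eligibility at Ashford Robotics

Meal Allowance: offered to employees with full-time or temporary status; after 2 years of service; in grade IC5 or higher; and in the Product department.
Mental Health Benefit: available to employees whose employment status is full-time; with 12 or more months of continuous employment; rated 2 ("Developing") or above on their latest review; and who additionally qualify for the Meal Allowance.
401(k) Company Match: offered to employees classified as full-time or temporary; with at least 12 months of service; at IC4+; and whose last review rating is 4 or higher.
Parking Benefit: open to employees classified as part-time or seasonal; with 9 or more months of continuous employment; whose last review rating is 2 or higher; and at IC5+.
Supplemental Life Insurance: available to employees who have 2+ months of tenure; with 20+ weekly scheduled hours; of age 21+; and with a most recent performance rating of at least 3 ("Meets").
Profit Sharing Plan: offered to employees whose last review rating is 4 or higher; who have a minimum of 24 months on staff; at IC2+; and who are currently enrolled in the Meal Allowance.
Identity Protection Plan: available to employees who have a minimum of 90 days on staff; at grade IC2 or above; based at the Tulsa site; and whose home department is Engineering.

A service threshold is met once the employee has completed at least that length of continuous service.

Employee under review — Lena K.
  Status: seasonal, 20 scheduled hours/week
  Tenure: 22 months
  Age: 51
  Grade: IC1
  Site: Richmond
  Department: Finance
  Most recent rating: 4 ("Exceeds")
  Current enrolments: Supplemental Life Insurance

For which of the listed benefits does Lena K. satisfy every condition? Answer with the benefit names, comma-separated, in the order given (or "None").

Meal Allowance — status seasonal ✗ (requires full-time or temporary) → not eligible.
Mental Health Benefit — status seasonal ✗ (requires full-time) → not eligible.
401(k) Company Match — status seasonal ✗ (requires full-time or temporary) → not eligible.
Parking Benefit — status seasonal ✓; service 22 months ≥ 9 months ✓; rating 4 ≥ 2 ✓; grade IC1 < IC5 ✗ → not eligible.
Supplemental Life Insurance — service 22 months ≥ 2 months ✓; 20 hrs/wk ≥ 20 ✓; age 51 ≥ 21 ✓; rating 4 ≥ 3 ✓ → eligible.
Profit Sharing Plan — rating 4 ≥ 4 ✓; service 22 months < 24 months ✗ → not eligible.
Identity Protection Plan — service 22 months ≥ 90 days ✓; grade IC1 < IC2 ✗ → not eligible.

Supplemental Life Insurance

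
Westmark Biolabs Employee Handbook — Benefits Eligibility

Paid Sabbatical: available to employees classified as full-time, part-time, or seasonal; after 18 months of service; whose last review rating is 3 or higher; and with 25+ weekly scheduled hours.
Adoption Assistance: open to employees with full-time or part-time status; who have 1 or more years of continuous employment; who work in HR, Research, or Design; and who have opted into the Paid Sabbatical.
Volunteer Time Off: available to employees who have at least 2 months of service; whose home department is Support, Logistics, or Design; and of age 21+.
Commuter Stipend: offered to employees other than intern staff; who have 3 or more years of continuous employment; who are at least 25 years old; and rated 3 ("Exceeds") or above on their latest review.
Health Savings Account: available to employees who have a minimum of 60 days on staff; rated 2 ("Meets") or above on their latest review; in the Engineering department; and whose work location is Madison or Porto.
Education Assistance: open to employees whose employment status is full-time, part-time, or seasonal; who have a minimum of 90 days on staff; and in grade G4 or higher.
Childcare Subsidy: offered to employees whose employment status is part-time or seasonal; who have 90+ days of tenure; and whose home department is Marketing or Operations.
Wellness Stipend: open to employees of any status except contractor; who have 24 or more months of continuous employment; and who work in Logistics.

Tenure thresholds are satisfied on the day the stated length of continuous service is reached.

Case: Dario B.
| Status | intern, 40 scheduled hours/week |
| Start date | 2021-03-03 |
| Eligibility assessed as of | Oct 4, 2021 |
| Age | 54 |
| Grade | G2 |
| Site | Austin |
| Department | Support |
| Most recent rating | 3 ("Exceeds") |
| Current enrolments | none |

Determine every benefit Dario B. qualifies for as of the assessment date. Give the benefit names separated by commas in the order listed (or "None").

Volunteer Time Off

Service from 2021-03-03 to Oct 4, 2021: 215 days.
Paid Sabbatical — status intern ✗ (requires full-time, part-time, or seasonal) → not eligible.
Adoption Assistance — status intern ✗ (requires full-time or part-time) → not eligible.
Volunteer Time Off — service 215 days ≥ 2 months (≈60 days) ✓; dept Support ✓; age 54 ≥ 21 ✓ → eligible.
Commuter Stipend — status intern ✗ (excluded) → not eligible.
Health Savings Account — service 215 days ≥ 60 days ✓; rating 3 ≥ 2 ✓; dept Support ✗ → not eligible.
Education Assistance — status intern ✗ (requires full-time, part-time, or seasonal) → not eligible.
Childcare Subsidy — status intern ✗ (requires part-time or seasonal) → not eligible.
Wellness Stipend — status intern ✓ (not excluded); service 215 days < 24 months (≈720 days) ✗ → not eligible.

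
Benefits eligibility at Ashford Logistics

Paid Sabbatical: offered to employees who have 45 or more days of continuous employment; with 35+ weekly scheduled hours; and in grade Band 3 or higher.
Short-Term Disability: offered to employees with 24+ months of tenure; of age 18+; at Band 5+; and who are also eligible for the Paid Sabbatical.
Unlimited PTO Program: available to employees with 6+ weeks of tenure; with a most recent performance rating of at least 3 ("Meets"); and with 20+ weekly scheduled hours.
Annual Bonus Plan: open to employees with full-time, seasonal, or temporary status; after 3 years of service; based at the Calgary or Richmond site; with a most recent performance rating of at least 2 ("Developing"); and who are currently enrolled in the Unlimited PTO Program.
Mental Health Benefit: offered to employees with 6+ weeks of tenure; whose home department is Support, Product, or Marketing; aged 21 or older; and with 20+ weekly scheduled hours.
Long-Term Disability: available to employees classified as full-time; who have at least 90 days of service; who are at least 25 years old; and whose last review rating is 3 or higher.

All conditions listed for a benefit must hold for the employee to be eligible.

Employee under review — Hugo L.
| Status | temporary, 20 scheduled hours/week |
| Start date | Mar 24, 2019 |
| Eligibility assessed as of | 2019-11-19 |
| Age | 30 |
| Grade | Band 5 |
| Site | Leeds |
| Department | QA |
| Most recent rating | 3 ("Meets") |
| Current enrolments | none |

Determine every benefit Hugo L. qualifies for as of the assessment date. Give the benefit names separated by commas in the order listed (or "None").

Service from Mar 24, 2019 to 2019-11-19: 240 days.
Paid Sabbatical — service 240 days ≥ 45 days ✓; 20 hrs/wk < 35 ✗ → not eligible.
Short-Term Disability — service 240 days < 24 months (≈720 days) ✗ → not eligible.
Unlimited PTO Program — service 240 days ≥ 6 weeks (≈42 days) ✓; rating 3 ≥ 3 ✓; 20 hrs/wk ≥ 20 ✓ → eligible.
Annual Bonus Plan — status temporary ✓; service 240 days < 3 years (≈1095 days) ✗ → not eligible.
Mental Health Benefit — service 240 days ≥ 6 weeks (≈42 days) ✓; dept QA ✗ → not eligible.
Long-Term Disability — status temporary ✗ (requires full-time) → not eligible.

Unlimited PTO Program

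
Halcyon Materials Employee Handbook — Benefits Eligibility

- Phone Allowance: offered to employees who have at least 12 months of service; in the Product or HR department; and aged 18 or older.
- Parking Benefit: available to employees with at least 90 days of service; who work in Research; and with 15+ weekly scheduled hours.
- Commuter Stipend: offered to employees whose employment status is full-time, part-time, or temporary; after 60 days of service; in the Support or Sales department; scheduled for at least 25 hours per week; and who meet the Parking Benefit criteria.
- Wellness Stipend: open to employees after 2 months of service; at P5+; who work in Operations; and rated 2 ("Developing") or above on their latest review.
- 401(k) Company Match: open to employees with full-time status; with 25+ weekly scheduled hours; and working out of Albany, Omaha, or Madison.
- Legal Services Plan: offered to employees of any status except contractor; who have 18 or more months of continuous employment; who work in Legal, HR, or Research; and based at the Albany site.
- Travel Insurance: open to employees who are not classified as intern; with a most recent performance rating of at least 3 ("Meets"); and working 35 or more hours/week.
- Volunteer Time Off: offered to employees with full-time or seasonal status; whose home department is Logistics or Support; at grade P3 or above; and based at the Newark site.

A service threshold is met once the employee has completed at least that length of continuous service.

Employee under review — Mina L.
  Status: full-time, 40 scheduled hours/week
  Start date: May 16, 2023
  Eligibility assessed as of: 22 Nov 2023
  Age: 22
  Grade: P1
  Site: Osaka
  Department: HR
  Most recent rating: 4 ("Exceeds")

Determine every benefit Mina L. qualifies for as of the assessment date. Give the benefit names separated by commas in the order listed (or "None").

Travel Insurance

Service from May 16, 2023 to 22 Nov 2023: 190 days.
Phone Allowance — service 190 days < 12 months (≈360 days) ✗ → not eligible.
Parking Benefit — service 190 days ≥ 90 days ✓; dept HR ✗ → not eligible.
Commuter Stipend — status full-time ✓; service 190 days ≥ 60 days ✓; dept HR ✗ → not eligible.
Wellness Stipend — service 190 days ≥ 2 months (≈60 days) ✓; grade P1 < P5 ✗ → not eligible.
401(k) Company Match — status full-time ✓; 40 hrs/wk ≥ 25 ✓; site Osaka ✗ (not Albany, Omaha, or Madison) → not eligible.
Legal Services Plan — status full-time ✓ (not excluded); service 190 days < 18 months (≈540 days) ✗ → not eligible.
Travel Insurance — status full-time ✓ (not excluded); rating 4 ≥ 3 ✓; 40 hrs/wk ≥ 35 ✓ → eligible.
Volunteer Time Off — status full-time ✓; dept HR ✗ → not eligible.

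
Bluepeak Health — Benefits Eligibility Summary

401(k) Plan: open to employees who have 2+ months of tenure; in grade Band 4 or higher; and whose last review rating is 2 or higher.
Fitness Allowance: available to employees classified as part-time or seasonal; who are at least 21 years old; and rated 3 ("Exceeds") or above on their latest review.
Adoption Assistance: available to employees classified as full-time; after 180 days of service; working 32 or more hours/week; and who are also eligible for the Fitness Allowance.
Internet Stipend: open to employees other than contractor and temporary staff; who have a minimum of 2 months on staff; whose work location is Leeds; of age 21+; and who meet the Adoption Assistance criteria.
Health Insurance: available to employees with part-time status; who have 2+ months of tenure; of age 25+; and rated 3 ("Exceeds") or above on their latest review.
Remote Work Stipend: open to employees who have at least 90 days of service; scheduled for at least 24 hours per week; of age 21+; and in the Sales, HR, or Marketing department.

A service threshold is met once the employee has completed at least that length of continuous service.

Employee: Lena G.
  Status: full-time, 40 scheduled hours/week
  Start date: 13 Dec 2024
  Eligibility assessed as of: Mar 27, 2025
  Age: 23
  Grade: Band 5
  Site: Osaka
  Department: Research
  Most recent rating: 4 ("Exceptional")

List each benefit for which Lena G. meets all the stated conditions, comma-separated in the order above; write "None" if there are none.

401(k) Plan

Service from 13 Dec 2024 to Mar 27, 2025: 104 days.
401(k) Plan — service 104 days ≥ 2 months (≈60 days) ✓; grade Band 5 ≥ Band 4 ✓; rating 4 ≥ 2 ✓ → eligible.
Fitness Allowance — status full-time ✗ (requires part-time or seasonal) → not eligible.
Adoption Assistance — status full-time ✓; service 104 days < 180 days ✗ → not eligible.
Internet Stipend — status full-time ✓ (not excluded); service 104 days ≥ 2 months (≈60 days) ✓; site Osaka ✗ (not Leeds) → not eligible.
Health Insurance — status full-time ✗ (requires part-time) → not eligible.
Remote Work Stipend — service 104 days ≥ 90 days ✓; 40 hrs/wk ≥ 24 ✓; age 23 ≥ 21 ✓; dept Research ✗ → not eligible.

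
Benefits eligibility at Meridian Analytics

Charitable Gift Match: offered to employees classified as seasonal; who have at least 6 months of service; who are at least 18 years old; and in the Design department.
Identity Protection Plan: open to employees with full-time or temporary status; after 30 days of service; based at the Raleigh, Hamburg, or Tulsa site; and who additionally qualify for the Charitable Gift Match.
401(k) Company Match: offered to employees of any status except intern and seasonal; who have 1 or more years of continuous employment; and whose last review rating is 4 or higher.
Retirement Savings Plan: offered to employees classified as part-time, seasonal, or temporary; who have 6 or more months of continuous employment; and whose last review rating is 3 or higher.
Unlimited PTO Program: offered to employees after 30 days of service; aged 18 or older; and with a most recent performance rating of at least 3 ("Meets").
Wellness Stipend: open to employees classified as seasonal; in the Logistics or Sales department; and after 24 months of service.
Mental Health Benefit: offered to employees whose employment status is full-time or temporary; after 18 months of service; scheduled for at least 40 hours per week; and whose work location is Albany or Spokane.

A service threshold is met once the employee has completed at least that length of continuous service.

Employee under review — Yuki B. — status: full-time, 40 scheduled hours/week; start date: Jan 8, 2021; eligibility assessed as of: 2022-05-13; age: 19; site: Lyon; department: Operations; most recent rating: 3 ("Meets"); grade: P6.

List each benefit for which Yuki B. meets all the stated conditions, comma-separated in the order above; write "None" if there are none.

Service from Jan 8, 2021 to 2022-05-13: 490 days.
Charitable Gift Match — status full-time ✗ (requires seasonal) → not eligible.
Identity Protection Plan — status full-time ✓; service 490 days ≥ 30 days ✓; site Lyon ✗ (not Raleigh, Hamburg, or Tulsa) → not eligible.
401(k) Company Match — status full-time ✓ (not excluded); service 490 days ≥ 1 year (≈365 days) ✓; rating 3 < 4 ✗ → not eligible.
Retirement Savings Plan — status full-time ✗ (requires part-time, seasonal, or temporary) → not eligible.
Unlimited PTO Program — service 490 days ≥ 30 days ✓; age 19 ≥ 18 ✓; rating 3 ≥ 3 ✓ → eligible.
Wellness Stipend — status full-time ✗ (requires seasonal) → not eligible.
Mental Health Benefit — status full-time ✓; service 490 days < 18 months (≈540 days) ✗ → not eligible.

Unlimited PTO Program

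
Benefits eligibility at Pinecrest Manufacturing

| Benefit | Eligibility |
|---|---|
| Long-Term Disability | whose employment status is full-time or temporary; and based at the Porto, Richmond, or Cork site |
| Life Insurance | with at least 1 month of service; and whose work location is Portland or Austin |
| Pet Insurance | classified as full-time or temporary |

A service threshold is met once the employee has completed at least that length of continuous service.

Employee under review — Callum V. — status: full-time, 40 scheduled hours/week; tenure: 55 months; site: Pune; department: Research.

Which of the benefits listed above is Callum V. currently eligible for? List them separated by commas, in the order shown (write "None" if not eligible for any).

Pet Insurance

Long-Term Disability — status full-time ✓; site Pune ✗ (not Porto, Richmond, or Cork) → not eligible.
Life Insurance — service 55 months ≥ 1 month ✓; site Pune ✗ (not Portland or Austin) → not eligible.
Pet Insurance — status full-time ✓ → eligible.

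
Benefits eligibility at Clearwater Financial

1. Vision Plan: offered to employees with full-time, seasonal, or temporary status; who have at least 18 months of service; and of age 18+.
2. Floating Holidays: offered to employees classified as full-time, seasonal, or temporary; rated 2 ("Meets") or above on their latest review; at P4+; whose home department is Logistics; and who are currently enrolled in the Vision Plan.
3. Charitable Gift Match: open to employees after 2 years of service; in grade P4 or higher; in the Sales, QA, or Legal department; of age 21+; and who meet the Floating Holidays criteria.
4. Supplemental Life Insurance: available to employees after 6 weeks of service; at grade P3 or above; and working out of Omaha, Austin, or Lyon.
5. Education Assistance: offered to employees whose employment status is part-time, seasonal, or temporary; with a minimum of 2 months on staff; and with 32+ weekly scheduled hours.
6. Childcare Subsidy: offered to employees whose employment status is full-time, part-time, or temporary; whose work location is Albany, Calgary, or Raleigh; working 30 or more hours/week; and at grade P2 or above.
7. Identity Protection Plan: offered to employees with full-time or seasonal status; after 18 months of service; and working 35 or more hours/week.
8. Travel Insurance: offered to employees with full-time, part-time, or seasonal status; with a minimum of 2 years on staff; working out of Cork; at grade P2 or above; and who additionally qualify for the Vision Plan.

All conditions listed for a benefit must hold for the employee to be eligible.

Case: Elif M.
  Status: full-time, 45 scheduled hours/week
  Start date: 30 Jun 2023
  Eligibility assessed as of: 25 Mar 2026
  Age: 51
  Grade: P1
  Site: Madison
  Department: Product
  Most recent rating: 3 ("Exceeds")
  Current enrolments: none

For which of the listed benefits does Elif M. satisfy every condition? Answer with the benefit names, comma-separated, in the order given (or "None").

Vision Plan, Identity Protection Plan

Service from 30 Jun 2023 to 25 Mar 2026: 999 days.
Vision Plan — status full-time ✓; service 999 days ≥ 18 months (≈540 days) ✓; age 51 ≥ 18 ✓ → eligible.
Floating Holidays — status full-time ✓; rating 3 ≥ 2 ✓; grade P1 < P4 ✗ → not eligible.
Charitable Gift Match — service 999 days ≥ 2 years (≈730 days) ✓; grade P1 < P4 ✗ → not eligible.
Supplemental Life Insurance — service 999 days ≥ 6 weeks (≈42 days) ✓; grade P1 < P3 ✗ → not eligible.
Education Assistance — status full-time ✗ (requires part-time, seasonal, or temporary) → not eligible.
Childcare Subsidy — status full-time ✓; site Madison ✗ (not Albany, Calgary, or Raleigh) → not eligible.
Identity Protection Plan — status full-time ✓; service 999 days ≥ 18 months (≈540 days) ✓; 45 hrs/wk ≥ 35 ✓ → eligible.
Travel Insurance — status full-time ✓; service 999 days ≥ 2 years (≈730 days) ✓; site Madison ✗ (not Cork) → not eligible.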